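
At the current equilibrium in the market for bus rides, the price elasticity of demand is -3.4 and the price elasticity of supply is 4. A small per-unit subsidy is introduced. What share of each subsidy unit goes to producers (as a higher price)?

For a small subsidy around the equilibrium, the benefit split depends on the relative slopes, which at a point are proportional to the elasticities.
Buyer share = εs/(εs + |εd|) = 4/(4 + 3.4) = 20/37; seller share = |εd|/(εs + |εd|) = 17/37.
So producers capture 17/37 of the subsidy.

Producer share = 17/37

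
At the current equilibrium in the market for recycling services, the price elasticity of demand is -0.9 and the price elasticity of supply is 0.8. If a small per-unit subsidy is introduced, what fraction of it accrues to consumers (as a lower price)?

Consumer share = 8/17

For a small subsidy around the equilibrium, the benefit split depends on the relative slopes, which at a point are proportional to the elasticities.
Buyer share = εs/(εs + |εd|) = 0.8/(0.8 + 0.9) = 8/17; seller share = |εd|/(εs + |εd|) = 9/17.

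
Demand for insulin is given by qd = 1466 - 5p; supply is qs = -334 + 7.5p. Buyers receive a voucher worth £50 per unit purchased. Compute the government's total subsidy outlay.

Government cost = £44800

Pre-subsidy: 1466 - 5p = -334 + 7.5p gives p* = 144, q* = 746.
With the rebate, buyers effectively pay pb = ps − 50, where ps is the price sellers receive.
Demand in terms of ps becomes qd = 1466 − 5(ps − 50) = 1716 - 5ps. Setting this equal to supply: 1716 - 5ps = -334 + 7.5ps, so ps = 164.
Buyers pay pb = 164 − 50 = 114; q' = -334 + 7.5·164 = 896.
Government outlay = subsidy × quantity = 50 × 896 = 44800.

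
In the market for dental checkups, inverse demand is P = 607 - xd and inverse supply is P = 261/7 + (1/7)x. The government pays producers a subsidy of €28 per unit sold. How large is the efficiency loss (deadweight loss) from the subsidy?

Pre-subsidy: 607 - x = 261/7 + (1/7)x gives x* = 498.5 and P* = 108.5.
With the subsidy, sellers receive Ps = Pb + 28 for each unit, where Pb is the price buyers pay.
On the curves, Pb = 607 - x and Ps = 261/7 + (1/7)x; the wedge Ps − Pb = 28 gives 261/7 + (1/7)x − (607 - x) = 28, so x' = 523.
Then Pb = 607 − 1·523 = 84 and Ps = 261/7 + (1/7)·523 = 112.
The subsidy expands output by 523 − 498.5 = 24.5 past the efficient level; on those units the gap between marginal cost and willingness to pay runs from 0 up to 28.
DWL = ½ × 28 × 24.5 = 343.

Deadweight loss = €343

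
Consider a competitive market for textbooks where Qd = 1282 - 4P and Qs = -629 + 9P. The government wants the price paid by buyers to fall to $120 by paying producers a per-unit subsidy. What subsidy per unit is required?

Required subsidy s = $39 per unit

At a buyer price of 120, quantity demanded is 1282 − 4·120 = 802.
Sellers supply 802 only when they receive Ps with -629 + 9·Ps = 802, i.e. Ps = 159.
s = Ps − Pb = 159 − 120 = 39.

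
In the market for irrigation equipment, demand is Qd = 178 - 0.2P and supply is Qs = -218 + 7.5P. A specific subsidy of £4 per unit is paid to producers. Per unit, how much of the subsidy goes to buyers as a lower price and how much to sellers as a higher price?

Pre-subsidy: 178 - 0.2P = -218 + 7.5P gives P* = 360/7, Q* = 1174/7.
With the subsidy, sellers receive Ps = Pb + 4 for each unit, where Pb is the price buyers pay.
Supply in terms of Pb becomes Qs = -218 + 7.5(Pb + 4) = -188 + 7.5Pb. Setting this equal to demand: 178 - 0.2Pb = -188 + 7.5Pb, so Pb = 3660/77.
Sellers receive Ps = 3660/77 + 4 = 3968/77; Q' = 178 − 0.2·(3660/77) = 12974/77.
Buyers' price falls by P* − Pb = 360/7 − 3660/77 = 300/77; sellers' price rises by Ps − P* = 3968/77 − 360/7 = 8/77.

Buyers gain 300/77 per unit; sellers gain 8/77 per unit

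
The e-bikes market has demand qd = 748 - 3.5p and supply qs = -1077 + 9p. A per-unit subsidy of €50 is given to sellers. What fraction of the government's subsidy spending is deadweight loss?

Pre-subsidy: 748 - 3.5p = -1077 + 9p gives p* = 146, q* = 237.
With the subsidy, sellers receive ps = pb + 50 for each unit, where pb is the price buyers pay.
Supply in terms of pb becomes qs = -1077 + 9(pb + 50) = -627 + 9pb. Setting this equal to demand: 748 - 3.5pb = -627 + 9pb, so pb = 110.
Sellers receive ps = 110 + 50 = 160; q' = 748 − 3.5·110 = 363.
ΔCS = ½(237 + 363)(146 − 110) = 10800; ΔPS = ½(237 + 363)(160 − 146) = 4200.
Government spending = 50 × 363 = 18150.
DWL = ½ × 50 × (363 − 237) = 3150; fraction = 3150 / 18150 = 21/121.

DWL / government spending = 21/121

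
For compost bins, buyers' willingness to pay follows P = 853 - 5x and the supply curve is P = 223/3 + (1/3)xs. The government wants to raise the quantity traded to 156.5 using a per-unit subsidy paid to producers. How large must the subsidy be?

At x = 156.5, from the demand curve buyers pay Pb = 853 − 5·156.5 = 70.5; from the supply curve sellers need Ps = 223/3 + (1/3)·156.5 = 126.5.
The subsidy must fill the gap: s = Ps − Pb = 126.5 − 70.5 = 56.

Required subsidy s = 56 per unit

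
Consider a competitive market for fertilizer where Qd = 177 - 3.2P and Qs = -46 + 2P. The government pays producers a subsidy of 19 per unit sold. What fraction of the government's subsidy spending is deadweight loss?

DWL / government spending = 152/821

Pre-subsidy: 177 - 3.2P = -46 + 2P gives P* = 1115/26, Q* = 517/13.
With the subsidy, sellers receive Ps = Pb + 19 for each unit, where Pb is the price buyers pay.
Supply in terms of Pb becomes Qs = -46 + 2(Pb + 19) = -8 + 2Pb. Setting this equal to demand: 177 - 3.2Pb = -8 + 2Pb, so Pb = 925/26.
Sellers receive Ps = 925/26 + 19 = 1419/26; Q' = 177 − 3.2·(925/26) = 821/13.
ΔCS = ½(517/13 + 821/13)(1115/26 − 925/26) = 63555/169; ΔPS = ½(517/13 + 821/13)(1419/26 − 1115/26) = 101688/169.
Government spending = 19 × 821/13 = 15599/13.
DWL = ½ × 19 × (821/13 − 517/13) = 2888/13; fraction = (2888/13) / (15599/13) = 152/821.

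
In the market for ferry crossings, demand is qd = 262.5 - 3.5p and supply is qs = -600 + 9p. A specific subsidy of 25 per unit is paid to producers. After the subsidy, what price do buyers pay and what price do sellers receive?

Buyers pay 51; sellers receive 76

Pre-subsidy: 262.5 - 3.5p = -600 + 9p gives p* = 69, q* = 21.
With the subsidy, sellers receive ps = pb + 25 for each unit, where pb is the price buyers pay.
Supply in terms of pb becomes qs = -600 + 9(pb + 25) = -375 + 9pb. Setting this equal to demand: 262.5 - 3.5pb = -375 + 9pb, so pb = 51.
Sellers receive ps = 51 + 25 = 76; q' = 262.5 − 3.5·51 = 84.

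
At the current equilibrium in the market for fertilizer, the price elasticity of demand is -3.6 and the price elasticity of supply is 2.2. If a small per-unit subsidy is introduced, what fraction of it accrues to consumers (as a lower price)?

For a small subsidy around the equilibrium, the benefit split depends on the relative slopes, which at a point are proportional to the elasticities.
Buyer share = εs/(εs + |εd|) = 2.2/(2.2 + 3.6) = 11/29; seller share = |εd|/(εs + |εd|) = 18/29.

Consumer share = 11/29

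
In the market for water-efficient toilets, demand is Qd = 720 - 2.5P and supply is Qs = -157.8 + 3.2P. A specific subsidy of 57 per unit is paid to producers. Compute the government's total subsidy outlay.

Government cost = 23655

Pre-subsidy: 720 - 2.5P = -157.8 + 3.2P gives P* = 154, Q* = 335.
With the subsidy, sellers receive Ps = Pb + 57 for each unit, where Pb is the price buyers pay.
Supply in terms of Pb becomes Qs = -157.8 + 3.2(Pb + 57) = 24.6 + 3.2Pb. Setting this equal to demand: 720 - 2.5Pb = 24.6 + 3.2Pb, so Pb = 122.
Sellers receive Ps = 122 + 57 = 179; Q' = 720 − 2.5·122 = 415.
Government outlay = subsidy × quantity = 57 × 415 = 23655.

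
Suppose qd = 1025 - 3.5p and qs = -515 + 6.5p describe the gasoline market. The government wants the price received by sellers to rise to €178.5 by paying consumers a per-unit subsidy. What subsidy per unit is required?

At a seller price of 178.5, quantity supplied is -515 + 6.5·178.5 = 645.25.
Buyers absorb 645.25 only when they pay pb with 1025 − 3.5·pb = 645.25, i.e. pb = 108.5.
s = ps − pb = 178.5 − 108.5 = 70.

Required subsidy s = €70 per unit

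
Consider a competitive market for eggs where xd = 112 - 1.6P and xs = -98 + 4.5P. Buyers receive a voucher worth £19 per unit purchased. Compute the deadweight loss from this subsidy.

Pre-subsidy: 112 - 1.6P = -98 + 4.5P gives P* = 2100/61, x* = 3472/61.
With the rebate, buyers effectively pay Pb = Ps − 19, where Ps is the price sellers receive.
Demand in terms of Ps becomes xd = 112 − 1.6(Ps − 19) = 142.4 - 1.6Ps. Setting this equal to supply: 142.4 - 1.6Ps = -98 + 4.5Ps, so Ps = 2404/61.
Buyers pay Pb = 2404/61 − 19 = 1245/61; x' = -98 + 4.5·(2404/61) = 4840/61.
The subsidy expands output by 4840/61 − 3472/61 = 1368/61 past the efficient level; on those units the gap between marginal cost and willingness to pay runs from 0 up to 19.
DWL = ½ × 19 × 1368/61 = 12996/61.

Deadweight loss = 12996/61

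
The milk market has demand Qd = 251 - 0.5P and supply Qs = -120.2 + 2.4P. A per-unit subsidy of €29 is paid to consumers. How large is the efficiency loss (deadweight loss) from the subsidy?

Pre-subsidy: 251 - 0.5P = -120.2 + 2.4P gives P* = 128, Q* = 187.
With the rebate, buyers effectively pay Pb = Ps − 29, where Ps is the price sellers receive.
Demand in terms of Ps becomes Qd = 251 − 0.5(Ps − 29) = 265.5 - 0.5Ps. Setting this equal to supply: 265.5 - 0.5Ps = -120.2 + 2.4Ps, so Ps = 133.
Buyers pay Pb = 133 − 29 = 104; Q' = -120.2 + 2.4·133 = 199.
The subsidy expands output by 199 − 187 = 12 past the efficient level; on those units the gap between marginal cost and willingness to pay runs from 0 up to 29.
DWL = ½ × 29 × 12 = 174.

Deadweight loss = €174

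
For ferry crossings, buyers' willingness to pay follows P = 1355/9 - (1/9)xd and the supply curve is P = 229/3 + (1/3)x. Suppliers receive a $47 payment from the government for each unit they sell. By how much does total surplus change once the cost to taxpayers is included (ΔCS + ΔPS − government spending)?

Net change in total surplus = -$2485.125

Pre-subsidy: 1355/9 - (1/9)x = 229/3 + (1/3)x gives x* = 167 and P* = 132.
With the subsidy, sellers receive Ps = Pb + 47 for each unit, where Pb is the price buyers pay.
On the curves, Pb = 1355/9 - (1/9)x and Ps = 229/3 + (1/3)x; the wedge Ps − Pb = 47 gives 229/3 + (1/3)x − (1355/9 - (1/9)x) = 47, so x' = 272.75.
Then Pb = 1355/9 − (1/9)·272.75 = 120.25 and Ps = 229/3 + (1/3)·272.75 = 167.25.
ΔCS = ½(167 + 272.75)(132 − 120.25) = 2583.53125; ΔPS = ½(167 + 272.75)(167.25 − 132) = 7750.59375.
Government spending = 47 × 272.75 = 12819.25.
Net change = 2583.53125 + 7750.59375 − 12819.25 = -2485.125. The loss equals the DWL triangle ½·47·105.75.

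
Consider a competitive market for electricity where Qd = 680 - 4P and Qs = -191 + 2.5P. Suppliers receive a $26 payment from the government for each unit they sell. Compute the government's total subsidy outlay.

Pre-subsidy: 680 - 4P = -191 + 2.5P gives P* = 134, Q* = 144.
With the subsidy, sellers receive Ps = Pb + 26 for each unit, where Pb is the price buyers pay.
Supply in terms of Pb becomes Qs = -191 + 2.5(Pb + 26) = -126 + 2.5Pb. Setting this equal to demand: 680 - 4Pb = -126 + 2.5Pb, so Pb = 124.
Sellers receive Ps = 124 + 26 = 150; Q' = 680 − 4·124 = 184.
Government outlay = subsidy × quantity = 26 × 184 = 4784.

Government cost = $4784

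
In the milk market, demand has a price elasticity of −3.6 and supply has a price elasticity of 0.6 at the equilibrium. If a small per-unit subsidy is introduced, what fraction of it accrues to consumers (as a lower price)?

For a small subsidy around the equilibrium, the benefit split depends on the relative slopes, which at a point are proportional to the elasticities.
Buyer share = εs/(εs + |εd|) = 0.6/(0.6 + 3.6) = 1/7; seller share = |εd|/(εs + |εd|) = 6/7.

Consumer share = 1/7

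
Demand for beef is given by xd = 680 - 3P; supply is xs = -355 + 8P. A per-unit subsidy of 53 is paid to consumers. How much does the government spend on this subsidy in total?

Pre-subsidy: 680 - 3P = -355 + 8P gives P* = 1035/11, x* = 4375/11.
With the rebate, buyers effectively pay Pb = Ps − 53, where Ps is the price sellers receive.
Demand in terms of Ps becomes xd = 680 − 3(Ps − 53) = 839 - 3Ps. Setting this equal to supply: 839 - 3Ps = -355 + 8Ps, so Ps = 1194/11.
Buyers pay Pb = 1194/11 − 53 = 611/11; x' = -355 + 8·(1194/11) = 5647/11.
Government outlay = subsidy × quantity = 53 × 5647/11 = 299291/11.

Government cost = 299291/11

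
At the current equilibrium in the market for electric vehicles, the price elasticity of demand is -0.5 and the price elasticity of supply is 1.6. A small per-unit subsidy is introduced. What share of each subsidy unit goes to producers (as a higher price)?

For a small subsidy around the equilibrium, the benefit split depends on the relative slopes, which at a point are proportional to the elasticities.
Buyer share = εs/(εs + |εd|) = 1.6/(1.6 + 0.5) = 16/21; seller share = |εd|/(εs + |εd|) = 5/21.
So producers capture 5/21 of the subsidy.

Producer share = 5/21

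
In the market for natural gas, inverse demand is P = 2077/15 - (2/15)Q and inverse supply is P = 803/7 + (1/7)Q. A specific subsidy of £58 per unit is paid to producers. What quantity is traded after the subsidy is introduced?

Q' = 296

Pre-subsidy: 2077/15 - (2/15)Q = 803/7 + (1/7)Q gives Q* = 86 and P* = 127.
With the subsidy, sellers receive Ps = Pb + 58 for each unit, where Pb is the price buyers pay.
On the curves, Pb = 2077/15 - (2/15)Q and Ps = 803/7 + (1/7)Q; the wedge Ps − Pb = 58 gives 803/7 + (1/7)Q − (2077/15 - (2/15)Q) = 58, so Q' = 296.
Then Pb = 2077/15 − (2/15)·296 = 99 and Ps = 803/7 + (1/7)·296 = 157.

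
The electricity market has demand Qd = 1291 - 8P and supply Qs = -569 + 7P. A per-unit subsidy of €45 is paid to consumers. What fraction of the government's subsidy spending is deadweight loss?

Pre-subsidy: 1291 - 8P = -569 + 7P gives P* = 124, Q* = 299.
With the rebate, buyers effectively pay Pb = Ps − 45, where Ps is the price sellers receive.
Demand in terms of Ps becomes Qd = 1291 − 8(Ps − 45) = 1651 - 8Ps. Setting this equal to supply: 1651 - 8Ps = -569 + 7Ps, so Ps = 148.
Buyers pay Pb = 148 − 45 = 103; Q' = -569 + 7·148 = 467.
ΔCS = ½(299 + 467)(124 − 103) = 8043; ΔPS = ½(299 + 467)(148 − 124) = 9192.
Government spending = 45 × 467 = 21015.
DWL = ½ × 45 × (467 − 299) = 3780; fraction = 3780 / 21015 = 84/467.

DWL / government spending = 84/467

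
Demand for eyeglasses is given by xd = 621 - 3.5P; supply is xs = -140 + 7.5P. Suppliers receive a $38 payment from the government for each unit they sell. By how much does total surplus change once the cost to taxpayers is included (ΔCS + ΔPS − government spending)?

Net change in total surplus = -37905/22

Pre-subsidy: 621 - 3.5P = -140 + 7.5P gives P* = 761/11, x* = 8335/22.
With the subsidy, sellers receive Ps = Pb + 38 for each unit, where Pb is the price buyers pay.
Supply in terms of Pb becomes xs = -140 + 7.5(Pb + 38) = 145 + 7.5Pb. Setting this equal to demand: 621 - 3.5Pb = 145 + 7.5Pb, so Pb = 476/11.
Sellers receive Ps = 476/11 + 38 = 894/11; x' = 621 − 3.5·(476/11) = 5165/11.
ΔCS = ½(8335/22 + 5165/11)(761/11 − 476/11) = 5319525/484; ΔPS = ½(8335/22 + 5165/11)(894/11 − 761/11) = 2482445/484.
Government spending = 38 × 5165/11 = 196270/11.
Net change = 5319525/484 + 2482445/484 − 196270/11 = -37905/22. The loss equals the DWL triangle ½·38·1995/22.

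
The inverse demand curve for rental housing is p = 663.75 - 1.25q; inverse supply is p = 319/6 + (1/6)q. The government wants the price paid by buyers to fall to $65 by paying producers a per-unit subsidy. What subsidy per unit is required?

At a buyer price of 65, quantity demanded is 531 − 0.8·65 = 479.
Sellers supply 479 only when they receive ps = 319/6 + (1/6)·479 = 133.
s = ps − pb = 133 − 65 = 68.

Required subsidy s = $68 per unit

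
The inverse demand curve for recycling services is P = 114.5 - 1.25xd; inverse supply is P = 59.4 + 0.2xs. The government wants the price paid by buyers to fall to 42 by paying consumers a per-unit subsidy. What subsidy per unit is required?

At a buyer price of 42, quantity demanded is 91.6 − 0.8·42 = 58.
Sellers supply 58 only when they receive Ps = 59.4 + 0.2·58 = 71.
s = Ps − Pb = 71 − 42 = 29.

Required subsidy s = 29 per unit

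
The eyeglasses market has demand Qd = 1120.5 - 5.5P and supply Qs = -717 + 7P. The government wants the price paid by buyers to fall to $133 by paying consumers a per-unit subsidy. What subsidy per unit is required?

At a buyer price of 133, quantity demanded is 1120.5 − 5.5·133 = 389.
Sellers supply 389 only when they receive Ps with -717 + 7·Ps = 389, i.e. Ps = 158.
s = Ps − Pb = 158 − 133 = 25.

Required subsidy s = $25 per unit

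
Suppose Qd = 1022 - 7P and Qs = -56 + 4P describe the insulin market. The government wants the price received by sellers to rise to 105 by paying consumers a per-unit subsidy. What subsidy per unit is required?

At a seller price of 105, quantity supplied is -56 + 4·105 = 364.
Buyers absorb 364 only when they pay Pb with 1022 − 7·Pb = 364, i.e. Pb = 94.
s = Ps − Pb = 105 − 94 = 11.

Required subsidy s = 11 per unit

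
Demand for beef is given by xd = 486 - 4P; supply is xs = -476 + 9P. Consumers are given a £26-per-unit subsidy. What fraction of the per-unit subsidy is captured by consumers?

Pre-subsidy: 486 - 4P = -476 + 9P gives P* = 74, x* = 190.
With the rebate, buyers effectively pay Pb = Ps − 26, where Ps is the price sellers receive.
Demand in terms of Ps becomes xd = 486 − 4(Ps − 26) = 590 - 4Ps. Setting this equal to supply: 590 - 4Ps = -476 + 9Ps, so Ps = 82.
Buyers pay Pb = 82 − 26 = 56; x' = -476 + 9·82 = 262.
Buyers' price falls by P* − Pb = 74 − 56 = 18; sellers' price rises by Ps − P* = 82 − 74 = 8.
So consumers capture 18/26 = 9/13 of each unit of subsidy.

Consumer share = 9/13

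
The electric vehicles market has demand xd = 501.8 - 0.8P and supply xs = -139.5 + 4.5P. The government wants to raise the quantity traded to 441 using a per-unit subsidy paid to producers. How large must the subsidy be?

Required subsidy s = 53 per unit

At x = 441, invert demand for the buyer price: Pb = (501.8 − 441)/0.8 = 76; invert supply for the seller price: Ps = (441 − (-139.5))/4.5 = 129.
The subsidy must fill the gap: s = Ps − Pb = 129 − 76 = 53.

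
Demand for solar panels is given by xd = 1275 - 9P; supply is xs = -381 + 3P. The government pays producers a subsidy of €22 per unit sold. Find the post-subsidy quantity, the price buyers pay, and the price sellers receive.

Pre-subsidy: 1275 - 9P = -381 + 3P gives P* = 138, x* = 33.
With the subsidy, sellers receive Ps = Pb + 22 for each unit, where Pb is the price buyers pay.
Supply in terms of Pb becomes xs = -381 + 3(Pb + 22) = -315 + 3Pb. Setting this equal to demand: 1275 - 9Pb = -315 + 3Pb, so Pb = 132.5.
Sellers receive Ps = 132.5 + 22 = 154.5; x' = 1275 − 9·132.5 = 82.5.

x' = 82.5; buyers pay €132.5; sellers receive €154.5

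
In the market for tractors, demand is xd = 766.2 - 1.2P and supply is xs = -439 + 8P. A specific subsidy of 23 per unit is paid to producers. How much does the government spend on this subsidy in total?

Government cost = 14559

Pre-subsidy: 766.2 - 1.2P = -439 + 8P gives P* = 131, x* = 609.
With the subsidy, sellers receive Ps = Pb + 23 for each unit, where Pb is the price buyers pay.
Supply in terms of Pb becomes xs = -439 + 8(Pb + 23) = -255 + 8Pb. Setting this equal to demand: 766.2 - 1.2Pb = -255 + 8Pb, so Pb = 111.
Sellers receive Ps = 111 + 23 = 134; x' = 766.2 − 1.2·111 = 633.
Government outlay = subsidy × quantity = 23 × 633 = 14559.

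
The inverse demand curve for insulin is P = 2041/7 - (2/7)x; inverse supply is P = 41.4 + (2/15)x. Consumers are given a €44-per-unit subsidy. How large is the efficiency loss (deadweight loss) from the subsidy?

Pre-subsidy: 2041/7 - (2/7)x = 41.4 + (2/15)x gives x* = 597 and P* = 121.
With the rebate, buyers effectively pay Pb = Ps − 44, where Ps is the price sellers receive.
On the curves, Pb = 2041/7 - (2/7)x and Ps = 41.4 + (2/15)x; the wedge Ps − Pb = 44 gives 41.4 + (2/15)x − (2041/7 - (2/7)x) = 44, so x' = 702.
Then Pb = 2041/7 − (2/7)·702 = 91 and Ps = 41.4 + (2/15)·702 = 135.
The subsidy expands output by 702 − 597 = 105 past the efficient level; on those units the gap between marginal cost and willingness to pay runs from 0 up to 44.
DWL = ½ × 44 × 105 = 2310.

Deadweight loss = €2310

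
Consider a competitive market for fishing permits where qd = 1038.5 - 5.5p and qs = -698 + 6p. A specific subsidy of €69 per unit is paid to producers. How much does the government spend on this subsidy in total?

Government cost = €28014

Pre-subsidy: 1038.5 - 5.5p = -698 + 6p gives p* = 151, q* = 208.
With the subsidy, sellers receive ps = pb + 69 for each unit, where pb is the price buyers pay.
Supply in terms of pb becomes qs = -698 + 6(pb + 69) = -284 + 6pb. Setting this equal to demand: 1038.5 - 5.5pb = -284 + 6pb, so pb = 115.
Sellers receive ps = 115 + 69 = 184; q' = 1038.5 − 5.5·115 = 406.
Government outlay = subsidy × quantity = 69 × 406 = 28014.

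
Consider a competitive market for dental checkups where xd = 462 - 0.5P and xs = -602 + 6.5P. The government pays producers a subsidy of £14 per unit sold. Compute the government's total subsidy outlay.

Government cost = £5495

Pre-subsidy: 462 - 0.5P = -602 + 6.5P gives P* = 152, x* = 386.
With the subsidy, sellers receive Ps = Pb + 14 for each unit, where Pb is the price buyers pay.
Supply in terms of Pb becomes xs = -602 + 6.5(Pb + 14) = -511 + 6.5Pb. Setting this equal to demand: 462 - 0.5Pb = -511 + 6.5Pb, so Pb = 139.
Sellers receive Ps = 139 + 14 = 153; x' = 462 − 0.5·139 = 392.5.
Government outlay = subsidy × quantity = 14 × 392.5 = 5495.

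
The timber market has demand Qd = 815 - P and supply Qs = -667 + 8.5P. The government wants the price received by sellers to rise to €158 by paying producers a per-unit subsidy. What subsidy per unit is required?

At a seller price of 158, quantity supplied is -667 + 8.5·158 = 676.
Buyers absorb 676 only when they pay Pb with 815 − 1·Pb = 676, i.e. Pb = 139.
s = Ps − Pb = 158 − 139 = 19.

Required subsidy s = €19 per unit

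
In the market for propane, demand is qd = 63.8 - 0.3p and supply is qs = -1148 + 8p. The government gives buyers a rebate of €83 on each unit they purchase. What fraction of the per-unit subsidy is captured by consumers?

Pre-subsidy: 63.8 - 0.3p = -1148 + 8p gives p* = 146, q* = 20.
With the rebate, buyers effectively pay pb = ps − 83, where ps is the price sellers receive.
Demand in terms of ps becomes qd = 63.8 − 0.3(ps − 83) = 88.7 - 0.3ps. Setting this equal to supply: 88.7 - 0.3ps = -1148 + 8ps, so ps = 149.
Buyers pay pb = 149 − 83 = 66; q' = -1148 + 8·149 = 44.
Buyers' price falls by p* − pb = 146 − 66 = 80; sellers' price rises by ps − p* = 149 − 146 = 3.
So consumers capture 80/83 = 80/83 of each unit of subsidy.

Consumer share = 80/83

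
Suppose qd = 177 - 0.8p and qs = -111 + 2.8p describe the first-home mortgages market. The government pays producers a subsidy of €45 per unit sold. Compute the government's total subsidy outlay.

Pre-subsidy: 177 - 0.8p = -111 + 2.8p gives p* = 80, q* = 113.
With the subsidy, sellers receive ps = pb + 45 for each unit, where pb is the price buyers pay.
Supply in terms of pb becomes qs = -111 + 2.8(pb + 45) = 15 + 2.8pb. Setting this equal to demand: 177 - 0.8pb = 15 + 2.8pb, so pb = 45.
Sellers receive ps = 45 + 45 = 90; q' = 177 − 0.8·45 = 141.
Government outlay = subsidy × quantity = 45 × 141 = 6345.

Government cost = €6345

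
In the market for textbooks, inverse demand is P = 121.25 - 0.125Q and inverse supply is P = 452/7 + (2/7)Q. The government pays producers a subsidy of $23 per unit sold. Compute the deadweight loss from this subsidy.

Pre-subsidy: 121.25 - 0.125Q = 452/7 + (2/7)Q gives Q* = 138 and P* = 104.
With the subsidy, sellers receive Ps = Pb + 23 for each unit, where Pb is the price buyers pay.
On the curves, Pb = 121.25 - 0.125Q and Ps = 452/7 + (2/7)Q; the wedge Ps − Pb = 23 gives 452/7 + (2/7)Q − (121.25 - 0.125Q) = 23, so Q' = 194.
Then Pb = 121.25 − 0.125·194 = 97 and Ps = 452/7 + (2/7)·194 = 120.
The subsidy expands output by 194 − 138 = 56 past the efficient level; on those units the gap between marginal cost and willingness to pay runs from 0 up to 23.
DWL = ½ × 23 × 56 = 644.

Deadweight loss = $644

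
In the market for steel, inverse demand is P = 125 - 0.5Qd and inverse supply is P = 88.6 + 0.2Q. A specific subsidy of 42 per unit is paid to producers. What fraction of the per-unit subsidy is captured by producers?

Producer share = 2/7

Pre-subsidy: 125 - 0.5Q = 88.6 + 0.2Q gives Q* = 52 and P* = 99.
With the subsidy, sellers receive Ps = Pb + 42 for each unit, where Pb is the price buyers pay.
On the curves, Pb = 125 - 0.5Q and Ps = 88.6 + 0.2Q; the wedge Ps − Pb = 42 gives 88.6 + 0.2Q − (125 - 0.5Q) = 42, so Q' = 112.
Then Pb = 125 − 0.5·112 = 69 and Ps = 88.6 + 0.2·112 = 111.
Buyers' price falls by P* − Pb = 99 − 69 = 30; sellers' price rises by Ps − P* = 111 − 99 = 12.
So producers capture 12/42 = 2/7 of each unit of subsidy.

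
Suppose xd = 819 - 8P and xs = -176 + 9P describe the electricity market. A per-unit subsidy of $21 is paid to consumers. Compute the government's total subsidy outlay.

Government cost = 156975/17

Pre-subsidy: 819 - 8P = -176 + 9P gives P* = 995/17, x* = 5963/17.
With the rebate, buyers effectively pay Pb = Ps − 21, where Ps is the price sellers receive.
Demand in terms of Ps becomes xd = 819 − 8(Ps − 21) = 987 - 8Ps. Setting this equal to supply: 987 - 8Ps = -176 + 9Ps, so Ps = 1163/17.
Buyers pay Pb = 1163/17 − 21 = 806/17; x' = -176 + 9·(1163/17) = 7475/17.
Government outlay = subsidy × quantity = 21 × 7475/17 = 156975/17.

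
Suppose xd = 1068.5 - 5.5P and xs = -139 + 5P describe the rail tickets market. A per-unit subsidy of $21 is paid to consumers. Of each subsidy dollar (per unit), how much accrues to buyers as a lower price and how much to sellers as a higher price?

Pre-subsidy: 1068.5 - 5.5P = -139 + 5P gives P* = 115, x* = 436.
With the rebate, buyers effectively pay Pb = Ps − 21, where Ps is the price sellers receive.
Demand in terms of Ps becomes xd = 1068.5 − 5.5(Ps − 21) = 1184 - 5.5Ps. Setting this equal to supply: 1184 - 5.5Ps = -139 + 5Ps, so Ps = 126.
Buyers pay Pb = 126 − 21 = 105; x' = -139 + 5·126 = 491.
Buyers' price falls by P* − Pb = 115 − 105 = 10; sellers' price rises by Ps − P* = 126 − 115 = 11.

Buyers gain $10 per unit; sellers gain $11 per unit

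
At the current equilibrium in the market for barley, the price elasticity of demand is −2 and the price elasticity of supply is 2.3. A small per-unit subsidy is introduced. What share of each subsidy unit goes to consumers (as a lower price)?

For a small subsidy around the equilibrium, the benefit split depends on the relative slopes, which at a point are proportional to the elasticities.
Buyer share = εs/(εs + |εd|) = 2.3/(2.3 + 2) = 23/43; seller share = |εd|/(εs + |εd|) = 20/43.

Consumer share = 23/43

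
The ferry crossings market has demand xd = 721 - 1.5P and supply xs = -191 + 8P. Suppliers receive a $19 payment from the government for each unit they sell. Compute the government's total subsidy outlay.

Government cost = $11419

Pre-subsidy: 721 - 1.5P = -191 + 8P gives P* = 96, x* = 577.
With the subsidy, sellers receive Ps = Pb + 19 for each unit, where Pb is the price buyers pay.
Supply in terms of Pb becomes xs = -191 + 8(Pb + 19) = -39 + 8Pb. Setting this equal to demand: 721 - 1.5Pb = -39 + 8Pb, so Pb = 80.
Sellers receive Ps = 80 + 19 = 99; x' = 721 − 1.5·80 = 601.
Government outlay = subsidy × quantity = 19 × 601 = 11419.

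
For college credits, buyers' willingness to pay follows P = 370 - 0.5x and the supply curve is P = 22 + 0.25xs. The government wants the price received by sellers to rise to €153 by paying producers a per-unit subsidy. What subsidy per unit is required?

Required subsidy s = €45 per unit

At a seller price of 153, quantity supplied is -88 + 4·153 = 524.
Buyers absorb 524 only when they pay Pb = 370 − 0.5·524 = 108.
s = Ps − Pb = 153 − 108 = 45.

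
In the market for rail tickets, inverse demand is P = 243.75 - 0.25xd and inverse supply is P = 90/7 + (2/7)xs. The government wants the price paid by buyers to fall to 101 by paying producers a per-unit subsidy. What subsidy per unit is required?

Required subsidy s = 75 per unit

At a buyer price of 101, quantity demanded is 975 − 4·101 = 571.
Sellers supply 571 only when they receive Ps = 90/7 + (2/7)·571 = 176.
s = Ps − Pb = 176 − 101 = 75.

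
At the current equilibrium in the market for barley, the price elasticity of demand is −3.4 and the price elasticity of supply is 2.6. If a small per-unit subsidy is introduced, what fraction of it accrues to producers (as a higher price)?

For a small subsidy around the equilibrium, the benefit split depends on the relative slopes, which at a point are proportional to the elasticities.
Buyer share = εs/(εs + |εd|) = 2.6/(2.6 + 3.4) = 13/30; seller share = |εd|/(εs + |εd|) = 17/30.
So producers capture 17/30 of the subsidy.

Producer share = 17/30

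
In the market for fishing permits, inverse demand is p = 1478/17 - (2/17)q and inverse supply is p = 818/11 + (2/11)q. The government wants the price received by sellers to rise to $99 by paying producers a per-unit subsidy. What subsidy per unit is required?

Required subsidy s = $28 per unit

At a seller price of 99, quantity supplied is -409 + 5.5·99 = 135.5.
Buyers absorb 135.5 only when they pay pb = 1478/17 − (2/17)·135.5 = 71.
s = ps − pb = 99 − 71 = 28.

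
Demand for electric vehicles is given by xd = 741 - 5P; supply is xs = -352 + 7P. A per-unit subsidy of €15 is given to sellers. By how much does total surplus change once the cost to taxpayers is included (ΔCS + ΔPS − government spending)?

Pre-subsidy: 741 - 5P = -352 + 7P gives P* = 1093/12, x* = 3427/12.
With the subsidy, sellers receive Ps = Pb + 15 for each unit, where Pb is the price buyers pay.
Supply in terms of Pb becomes xs = -352 + 7(Pb + 15) = -247 + 7Pb. Setting this equal to demand: 741 - 5Pb = -247 + 7Pb, so Pb = 247/3.
Sellers receive Ps = 247/3 + 15 = 292/3; x' = 741 − 5·(247/3) = 988/3.
ΔCS = ½(3427/12 + 988/3)(1093/12 − 247/3) = 258265/96; ΔPS = ½(3427/12 + 988/3)(292/3 − 1093/12) = 184475/96.
Government spending = 15 × 988/3 = 4940.
Net change = 258265/96 + 184475/96 − 4940 = -328.125. The loss equals the DWL triangle ½·15·43.75.

Net change in total surplus = -€328.125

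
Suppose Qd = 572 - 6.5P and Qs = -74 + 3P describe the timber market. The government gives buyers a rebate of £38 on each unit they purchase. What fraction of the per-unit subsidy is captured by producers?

Pre-subsidy: 572 - 6.5P = -74 + 3P gives P* = 68, Q* = 130.
With the rebate, buyers effectively pay Pb = Ps − 38, where Ps is the price sellers receive.
Demand in terms of Ps becomes Qd = 572 − 6.5(Ps − 38) = 819 - 6.5Ps. Setting this equal to supply: 819 - 6.5Ps = -74 + 3Ps, so Ps = 94.
Buyers pay Pb = 94 − 38 = 56; Q' = -74 + 3·94 = 208.
Buyers' price falls by P* − Pb = 68 − 56 = 12; sellers' price rises by Ps − P* = 94 − 68 = 26.
So producers capture 26/38 = 13/19 of each unit of subsidy.

Producer share = 13/19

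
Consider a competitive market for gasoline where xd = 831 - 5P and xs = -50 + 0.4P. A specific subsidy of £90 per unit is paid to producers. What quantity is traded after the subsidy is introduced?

x' = 1312/27

Pre-subsidy: 831 - 5P = -50 + 0.4P gives P* = 4405/27, x* = 412/27.
With the subsidy, sellers receive Ps = Pb + 90 for each unit, where Pb is the price buyers pay.
Supply in terms of Pb becomes xs = -50 + 0.4(Pb + 90) = -14 + 0.4Pb. Setting this equal to demand: 831 - 5Pb = -14 + 0.4Pb, so Pb = 4225/27.
Sellers receive Ps = 4225/27 + 90 = 6655/27; x' = 831 − 5·(4225/27) = 1312/27.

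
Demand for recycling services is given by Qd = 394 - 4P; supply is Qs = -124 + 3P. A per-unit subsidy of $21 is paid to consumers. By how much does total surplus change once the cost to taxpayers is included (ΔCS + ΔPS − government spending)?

Pre-subsidy: 394 - 4P = -124 + 3P gives P* = 74, Q* = 98.
With the rebate, buyers effectively pay Pb = Ps − 21, where Ps is the price sellers receive.
Demand in terms of Ps becomes Qd = 394 − 4(Ps − 21) = 478 - 4Ps. Setting this equal to supply: 478 - 4Ps = -124 + 3Ps, so Ps = 86.
Buyers pay Pb = 86 − 21 = 65; Q' = -124 + 3·86 = 134.
ΔCS = ½(98 + 134)(74 − 65) = 1044; ΔPS = ½(98 + 134)(86 − 74) = 1392.
Government spending = 21 × 134 = 2814.
Net change = 1044 + 1392 − 2814 = -378. The loss equals the DWL triangle ½·21·36.

Net change in total surplus = -$378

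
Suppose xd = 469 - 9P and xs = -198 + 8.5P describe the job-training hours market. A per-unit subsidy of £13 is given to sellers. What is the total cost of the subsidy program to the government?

Pre-subsidy: 469 - 9P = -198 + 8.5P gives P* = 1334/35, x* = 4409/35.
With the subsidy, sellers receive Ps = Pb + 13 for each unit, where Pb is the price buyers pay.
Supply in terms of Pb becomes xs = -198 + 8.5(Pb + 13) = -87.5 + 8.5Pb. Setting this equal to demand: 469 - 9Pb = -87.5 + 8.5Pb, so Pb = 31.8.
Sellers receive Ps = 31.8 + 13 = 44.8; x' = 469 − 9·31.8 = 182.8.
Government outlay = subsidy × quantity = 13 × 182.8 = 2376.4.

Government cost = £2376.4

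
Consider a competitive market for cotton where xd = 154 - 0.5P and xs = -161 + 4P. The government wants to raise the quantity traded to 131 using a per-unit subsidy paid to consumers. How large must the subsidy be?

Required subsidy s = 27 per unit

At x = 131, invert demand for the buyer price: Pb = (154 − 131)/0.5 = 46; invert supply for the seller price: Ps = (131 − (-161))/4 = 73.
The subsidy must fill the gap: s = Ps − Pb = 73 − 46 = 27.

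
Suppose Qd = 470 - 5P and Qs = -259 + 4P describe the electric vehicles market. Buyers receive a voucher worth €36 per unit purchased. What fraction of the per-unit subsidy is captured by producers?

Producer share = 5/9

Pre-subsidy: 470 - 5P = -259 + 4P gives P* = 81, Q* = 65.
With the rebate, buyers effectively pay Pb = Ps − 36, where Ps is the price sellers receive.
Demand in terms of Ps becomes Qd = 470 − 5(Ps − 36) = 650 - 5Ps. Setting this equal to supply: 650 - 5Ps = -259 + 4Ps, so Ps = 101.
Buyers pay Pb = 101 − 36 = 65; Q' = -259 + 4·101 = 145.
Buyers' price falls by P* − Pb = 81 − 65 = 16; sellers' price rises by Ps − P* = 101 − 81 = 20.
So producers capture 20/36 = 5/9 of each unit of subsidy.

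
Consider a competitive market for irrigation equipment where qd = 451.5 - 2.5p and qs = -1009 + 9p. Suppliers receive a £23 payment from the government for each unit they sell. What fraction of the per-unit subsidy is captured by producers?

Pre-subsidy: 451.5 - 2.5p = -1009 + 9p gives p* = 127, q* = 134.
With the subsidy, sellers receive ps = pb + 23 for each unit, where pb is the price buyers pay.
Supply in terms of pb becomes qs = -1009 + 9(pb + 23) = -802 + 9pb. Setting this equal to demand: 451.5 - 2.5pb = -802 + 9pb, so pb = 109.
Sellers receive ps = 109 + 23 = 132; q' = 451.5 − 2.5·109 = 179.
Buyers' price falls by p* − pb = 127 − 109 = 18; sellers' price rises by ps − p* = 132 − 127 = 5.
So producers capture 5/23 = 5/23 of each unit of subsidy.

Producer share = 5/23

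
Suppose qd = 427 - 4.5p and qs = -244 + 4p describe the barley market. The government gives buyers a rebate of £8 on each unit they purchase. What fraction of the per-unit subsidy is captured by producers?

Pre-subsidy: 427 - 4.5p = -244 + 4p gives p* = 1342/17, q* = 1220/17.
With the rebate, buyers effectively pay pb = ps − 8, where ps is the price sellers receive.
Demand in terms of ps becomes qd = 427 − 4.5(ps − 8) = 463 - 4.5ps. Setting this equal to supply: 463 - 4.5ps = -244 + 4ps, so ps = 1414/17.
Buyers pay pb = 1414/17 − 8 = 1278/17; q' = -244 + 4·(1414/17) = 1508/17.
Buyers' price falls by p* − pb = 1342/17 − 1278/17 = 64/17; sellers' price rises by ps − p* = 1414/17 − 1342/17 = 72/17.
So producers capture (72/17)/8 = 9/17 of each unit of subsidy.

Producer share = 9/17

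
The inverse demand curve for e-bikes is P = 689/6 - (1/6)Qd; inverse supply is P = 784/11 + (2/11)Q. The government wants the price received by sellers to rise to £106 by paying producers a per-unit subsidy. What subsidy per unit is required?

Required subsidy s = £23 per unit

At a seller price of 106, quantity supplied is -392 + 5.5·106 = 191.
Buyers absorb 191 only when they pay Pb = 689/6 − (1/6)·191 = 83.
s = Ps − Pb = 106 − 83 = 23.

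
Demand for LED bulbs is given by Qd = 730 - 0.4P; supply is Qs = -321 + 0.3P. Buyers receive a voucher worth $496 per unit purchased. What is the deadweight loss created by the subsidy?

Pre-subsidy: 730 - 0.4P = -321 + 0.3P gives P* = 10510/7, Q* = 906/7.
With the rebate, buyers effectively pay Pb = Ps − 496, where Ps is the price sellers receive.
Demand in terms of Ps becomes Qd = 730 − 0.4(Ps − 496) = 928.4 - 0.4Ps. Setting this equal to supply: 928.4 - 0.4Ps = -321 + 0.3Ps, so Ps = 12494/7.
Buyers pay Pb = 12494/7 − 496 = 9022/7; Q' = -321 + 0.3·(12494/7) = 7506/35.
The subsidy expands output by 7506/35 − 906/7 = 2976/35 past the efficient level; on those units the gap between marginal cost and willingness to pay runs from 0 up to 496.
DWL = ½ × 496 × 2976/35 = 738048/35.

Deadweight loss = 738048/35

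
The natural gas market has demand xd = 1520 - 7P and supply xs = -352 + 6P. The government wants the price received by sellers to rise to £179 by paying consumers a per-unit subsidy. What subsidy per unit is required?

Required subsidy s = £65 per unit

At a seller price of 179, quantity supplied is -352 + 6·179 = 722.
Buyers absorb 722 only when they pay Pb with 1520 − 7·Pb = 722, i.e. Pb = 114.
s = Ps − Pb = 179 − 114 = 65.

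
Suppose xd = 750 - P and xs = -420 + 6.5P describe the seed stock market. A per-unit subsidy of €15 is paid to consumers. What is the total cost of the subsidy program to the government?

Pre-subsidy: 750 - P = -420 + 6.5P gives P* = 156, x* = 594.
With the rebate, buyers effectively pay Pb = Ps − 15, where Ps is the price sellers receive.
Demand in terms of Ps becomes xd = 750 − 1(Ps − 15) = 765 - Ps. Setting this equal to supply: 765 - Ps = -420 + 6.5Ps, so Ps = 158.
Buyers pay Pb = 158 − 15 = 143; x' = -420 + 6.5·158 = 607.
Government outlay = subsidy × quantity = 15 × 607 = 9105.

Government cost = €9105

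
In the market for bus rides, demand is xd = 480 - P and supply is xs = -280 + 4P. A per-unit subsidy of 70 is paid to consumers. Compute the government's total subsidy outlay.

Pre-subsidy: 480 - P = -280 + 4P gives P* = 152, x* = 328.
With the rebate, buyers effectively pay Pb = Ps − 70, where Ps is the price sellers receive.
Demand in terms of Ps becomes xd = 480 − 1(Ps − 70) = 550 - Ps. Setting this equal to supply: 550 - Ps = -280 + 4Ps, so Ps = 166.
Buyers pay Pb = 166 − 70 = 96; x' = -280 + 4·166 = 384.
Government outlay = subsidy × quantity = 70 × 384 = 26880.

Government cost = 26880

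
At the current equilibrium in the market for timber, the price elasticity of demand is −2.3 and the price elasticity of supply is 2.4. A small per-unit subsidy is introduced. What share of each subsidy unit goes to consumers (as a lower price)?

Consumer share = 24/47

For a small subsidy around the equilibrium, the benefit split depends on the relative slopes, which at a point are proportional to the elasticities.
Buyer share = εs/(εs + |εd|) = 2.4/(2.4 + 2.3) = 24/47; seller share = |εd|/(εs + |εd|) = 23/47.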